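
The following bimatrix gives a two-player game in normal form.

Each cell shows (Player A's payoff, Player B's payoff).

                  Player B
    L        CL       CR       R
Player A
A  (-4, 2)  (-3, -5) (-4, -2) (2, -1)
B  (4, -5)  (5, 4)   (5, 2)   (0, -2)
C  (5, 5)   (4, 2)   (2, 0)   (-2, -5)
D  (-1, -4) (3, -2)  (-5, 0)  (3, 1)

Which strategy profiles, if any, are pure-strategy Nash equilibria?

For each player, find the best response to each opponent profile; mutual best responses are the pure NE.
Player A against L: payoffs -4, 4, 5, -1 → best response C.
Player A against CL: payoffs -3, 5, 4, 3 → best response B.
Player A against CR: payoffs -4, 5, 2, -5 → best response B.
Player A against R: payoffs 2, 0, -2, 3 → best response D.
Player B against A: payoffs 2, -5, -2, -1 → best response L.
Player B against B: payoffs -5, 4, 2, -2 → best response CL.
Player B against C: payoffs 5, 2, 0, -5 → best response L.
Player B against D: payoffs -4, -2, 0, 1 → best response R.
Mutual best responses: (B, CL); (C, L); (D, R).

The pure Nash equilibria are (B, CL) and (C, L) and (D, R).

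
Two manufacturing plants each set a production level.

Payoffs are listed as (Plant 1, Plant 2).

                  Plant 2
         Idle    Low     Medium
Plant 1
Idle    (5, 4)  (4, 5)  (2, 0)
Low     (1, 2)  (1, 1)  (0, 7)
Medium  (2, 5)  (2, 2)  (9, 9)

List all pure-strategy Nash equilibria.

Plant 1 against Idle: payoffs 5, 1, 2 → best response Idle.
Plant 1 against Low: payoffs 4, 1, 2 → best response Idle.
Plant 1 against Medium: payoffs 2, 0, 9 → best response Medium.
Plant 2 against Idle: payoffs 4, 5, 0 → best response Low.
Plant 2 against Low: payoffs 2, 1, 7 → best response Medium.
Plant 2 against Medium: payoffs 5, 2, 9 → best response Medium.
Mutual best responses: (Idle, Low); (Medium, Medium).

(Idle, Low), (Medium, Medium)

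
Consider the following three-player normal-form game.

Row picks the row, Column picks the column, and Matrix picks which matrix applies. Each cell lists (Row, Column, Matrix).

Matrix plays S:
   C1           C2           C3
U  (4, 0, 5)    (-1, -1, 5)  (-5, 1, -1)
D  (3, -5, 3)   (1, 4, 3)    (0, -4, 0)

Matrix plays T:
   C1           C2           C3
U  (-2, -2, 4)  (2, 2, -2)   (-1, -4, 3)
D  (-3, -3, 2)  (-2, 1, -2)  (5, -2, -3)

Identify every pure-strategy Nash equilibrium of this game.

Pure NE: (D, C2, S)

Row against (C1, S): payoffs 4, 3 → best response U.
Row against (C1, T): payoffs -2, -3 → best response U.
Row against (C2, S): payoffs -1, 1 → best response D.
Row against (C2, T): payoffs 2, -2 → best response U.
Row against (C3, S): payoffs -5, 0 → best response D.
Row against (C3, T): payoffs -1, 5 → best response D.
Column against (U, S): payoffs 0, -1, 1 → best response C3.
Column against (U, T): payoffs -2, 2, -4 → best response C2.
Column against (D, S): payoffs -5, 4, -4 → best response C2.
Column against (D, T): payoffs -3, 1, -2 → best response C2.
Matrix against (U, C1): payoffs 5, 4 → best response S.
Matrix against (U, C2): payoffs 5, -2 → best response S.
Matrix against (U, C3): payoffs -1, 3 → best response T.
Matrix against (D, C1): payoffs 3, 2 → best response S.
Matrix against (D, C2): payoffs 3, -2 → best response S.
Matrix against (D, C3): payoffs 0, -3 → best response S.
Mutual best responses: (D, C2, S).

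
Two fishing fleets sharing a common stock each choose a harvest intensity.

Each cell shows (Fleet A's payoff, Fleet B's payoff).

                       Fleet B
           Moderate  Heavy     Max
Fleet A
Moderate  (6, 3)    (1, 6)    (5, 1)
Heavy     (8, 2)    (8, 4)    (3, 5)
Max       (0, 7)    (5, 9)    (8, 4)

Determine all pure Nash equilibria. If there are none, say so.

This game has no pure Nash equilibrium.

(Moderate, Moderate): Fleet A can switch to Heavy (6 → 8). Not NE.
(Moderate, Heavy): Fleet A can switch to Heavy (1 → 8). Not NE.
(Moderate, Max): Fleet A can switch to Max (5 → 8). Not NE.
(Heavy, Moderate): Fleet B can switch to Heavy (2 → 4). Not NE.
(Heavy, Heavy): Fleet B can switch to Max (4 → 5). Not NE.
(Heavy, Max): Fleet A can switch to Moderate (3 → 5). Not NE.
(Max, Moderate): Fleet A can switch to Moderate (0 → 6). Not NE.
(Max, Heavy): Fleet A can switch to Heavy (5 → 8). Not NE.
(The remaining 1 profile has a profitable deviation by the same check.)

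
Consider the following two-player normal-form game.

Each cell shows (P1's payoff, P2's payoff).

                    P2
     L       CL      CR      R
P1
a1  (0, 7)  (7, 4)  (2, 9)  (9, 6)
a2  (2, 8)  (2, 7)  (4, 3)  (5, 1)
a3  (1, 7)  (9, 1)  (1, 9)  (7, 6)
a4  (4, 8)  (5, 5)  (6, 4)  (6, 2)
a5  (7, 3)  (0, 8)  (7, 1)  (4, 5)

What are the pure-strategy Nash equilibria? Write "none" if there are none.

No pure-strategy Nash equilibrium.

(a1, L): P1 can switch to a2 (0 → 2). Not NE.
(a1, CL): P1 can switch to a3 (7 → 9). Not NE.
(a1, CR): P1 can switch to a2 (2 → 4). Not NE.
(a1, R): P2 can switch to L (6 → 7). Not NE.
(a2, L): P1 can switch to a4 (2 → 4). Not NE.
(a2, CL): P1 can switch to a1 (2 → 7). Not NE.
(a2, CR): P1 can switch to a4 (4 → 6). Not NE.
(a2, R): P1 can switch to a1 (5 → 9). Not NE.
(a3, L): P1 can switch to a2 (1 → 2). Not NE.
(a3, CL): P2 can switch to L (1 → 7). Not NE.
(a3, CR): P1 can switch to a1 (1 → 2). Not NE.
(a3, R): P1 can switch to a1 (7 → 9). Not NE.
(The remaining 8 profiles each have a profitable deviation by the same check.)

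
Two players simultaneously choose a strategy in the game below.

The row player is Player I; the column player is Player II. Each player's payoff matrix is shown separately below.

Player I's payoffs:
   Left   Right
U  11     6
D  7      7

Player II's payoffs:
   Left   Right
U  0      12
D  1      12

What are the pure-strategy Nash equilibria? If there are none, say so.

Player I against Left: payoffs 11, 7 → best response U.
Player I against Right: payoffs 6, 7 → best response D.
Player II against U: payoffs 0, 12 → best response Right.
Player II against D: payoffs 1, 12 → best response Right.
Mutual best responses: (D, Right).

The unique pure-strategy Nash equilibrium is (D, Right).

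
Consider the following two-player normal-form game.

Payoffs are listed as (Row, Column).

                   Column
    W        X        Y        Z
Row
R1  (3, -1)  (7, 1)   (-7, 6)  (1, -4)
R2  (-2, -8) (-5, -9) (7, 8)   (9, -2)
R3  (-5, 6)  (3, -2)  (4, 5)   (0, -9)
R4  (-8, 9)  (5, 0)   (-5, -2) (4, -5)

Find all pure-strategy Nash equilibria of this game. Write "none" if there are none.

Pure NE: (R2, Y)

Row against W: payoffs 3, -2, -5, -8 → best response R1.
Row against X: payoffs 7, -5, 3, 5 → best response R1.
Row against Y: payoffs -7, 7, 4, -5 → best response R2.
Row against Z: payoffs 1, 9, 0, 4 → best response R2.
Column against R1: payoffs -1, 1, 6, -4 → best response Y.
Column against R2: payoffs -8, -9, 8, -2 → best response Y.
Column against R3: payoffs 6, -2, 5, -9 → best response W.
Column against R4: payoffs 9, 0, -2, -5 → best response W.
Mutual best responses: (R2, Y).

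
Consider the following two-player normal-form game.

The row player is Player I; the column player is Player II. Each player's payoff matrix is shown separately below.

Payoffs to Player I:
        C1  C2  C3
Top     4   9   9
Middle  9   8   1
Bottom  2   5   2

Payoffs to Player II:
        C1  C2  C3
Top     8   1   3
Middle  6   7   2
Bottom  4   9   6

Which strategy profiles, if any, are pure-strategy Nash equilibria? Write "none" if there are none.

(Top, C1): Player I can switch to Middle (4 → 9). Not NE.
(Top, C2): Player II can switch to C1 (1 → 8). Not NE.
(Top, C3): Player II can switch to C1 (3 → 8). Not NE.
(Middle, C1): Player II can switch to C2 (6 → 7). Not NE.
(Middle, C2): Player I can switch to Top (8 → 9). Not NE.
(Middle, C3): Player I can switch to Top (1 → 9). Not NE.
(Bottom, C1): Player I can switch to Top (2 → 4). Not NE.
(Bottom, C2): Player I can switch to Top (5 → 9). Not NE.
(The remaining 1 profile has a profitable deviation by the same check.)

No pure-strategy Nash equilibrium.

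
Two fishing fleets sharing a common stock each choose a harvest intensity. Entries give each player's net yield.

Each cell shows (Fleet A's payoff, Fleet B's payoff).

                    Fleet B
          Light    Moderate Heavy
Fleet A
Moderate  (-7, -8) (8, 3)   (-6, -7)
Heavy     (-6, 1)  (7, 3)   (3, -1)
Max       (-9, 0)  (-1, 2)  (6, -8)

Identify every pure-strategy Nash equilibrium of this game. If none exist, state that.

Pure NE: (Moderate, Moderate)

For each strategy profile, look for a profitable unilateral deviation.
(Moderate, Light): Fleet A can switch to Heavy (-7 → -6). Not NE.
(Moderate, Moderate): Fleet A gets 8, best alternative 7; Fleet B gets 3, best alternative -7. No profitable deviation — NE.
(Moderate, Heavy): Fleet A can switch to Heavy (-6 → 3). Not NE.
(Heavy, Light): Fleet B can switch to Moderate (1 → 3). Not NE.
(Heavy, Moderate): Fleet A can switch to Moderate (7 → 8). Not NE.
(Heavy, Heavy): Fleet A can switch to Max (3 → 6). Not NE.
(Max, Light): Fleet A can switch to Moderate (-9 → -7). Not NE.
(The remaining 2 profiles each have a profitable deviation by the same check.)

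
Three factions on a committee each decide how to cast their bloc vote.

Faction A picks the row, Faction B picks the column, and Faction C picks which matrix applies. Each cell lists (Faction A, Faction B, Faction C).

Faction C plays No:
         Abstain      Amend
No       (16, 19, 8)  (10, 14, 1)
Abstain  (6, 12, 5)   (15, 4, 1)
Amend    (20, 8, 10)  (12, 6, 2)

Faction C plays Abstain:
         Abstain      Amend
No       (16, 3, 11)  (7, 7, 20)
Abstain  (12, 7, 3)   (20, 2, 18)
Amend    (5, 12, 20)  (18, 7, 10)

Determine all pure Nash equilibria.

(No, Abstain, No): Faction A can switch to Amend (16 → 20). Not NE.
(No, Abstain, Abstain): Faction B can switch to Amend (3 → 7). Not NE.
(No, Amend, No): Faction A can switch to Abstain (10 → 15). Not NE.
(No, Amend, Abstain): Faction A can switch to Abstain (7 → 20). Not NE.
(Abstain, Abstain, No): Faction A can switch to No (6 → 16). Not NE.
(Abstain, Abstain, Abstain): Faction A can switch to No (12 → 16). Not NE.
(Abstain, Amend, No): Faction B can switch to Abstain (4 → 12). Not NE.
(Abstain, Amend, Abstain): Faction B can switch to Abstain (2 → 7). Not NE.
(Amend, Abstain, No): Faction C can switch to Abstain (10 → 20). Not NE.
(Amend, Abstain, Abstain): Faction A can switch to No (5 → 16). Not NE.
(Amend, Amend, No): Faction A can switch to Abstain (12 → 15). Not NE.
(Amend, Amend, Abstain): Faction A can switch to Abstain (18 → 20). Not NE.

This game has no pure Nash equilibrium.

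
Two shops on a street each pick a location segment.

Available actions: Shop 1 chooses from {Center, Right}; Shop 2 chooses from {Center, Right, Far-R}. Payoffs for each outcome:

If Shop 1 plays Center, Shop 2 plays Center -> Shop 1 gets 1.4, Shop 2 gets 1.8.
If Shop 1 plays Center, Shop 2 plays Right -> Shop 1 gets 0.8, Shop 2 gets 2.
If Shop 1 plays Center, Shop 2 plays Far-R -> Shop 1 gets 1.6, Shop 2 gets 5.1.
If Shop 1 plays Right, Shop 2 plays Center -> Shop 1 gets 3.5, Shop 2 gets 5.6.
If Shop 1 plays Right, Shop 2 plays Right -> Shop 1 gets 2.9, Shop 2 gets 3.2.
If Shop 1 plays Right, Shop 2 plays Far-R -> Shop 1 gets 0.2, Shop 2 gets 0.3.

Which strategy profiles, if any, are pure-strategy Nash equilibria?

Pure-strategy Nash equilibria: (Center, Far-R), (Right, Center)

Shop 1 against Center: payoffs 1.4, 3.5 → best response Right.
Shop 1 against Right: payoffs 0.8, 2.9 → best response Right.
Shop 1 against Far-R: payoffs 1.6, 0.2 → best response Center.
Shop 2 against Center: payoffs 1.8, 2, 5.1 → best response Far-R.
Shop 2 against Right: payoffs 5.6, 3.2, 0.3 → best response Center.
Mutual best responses: (Center, Far-R); (Right, Center).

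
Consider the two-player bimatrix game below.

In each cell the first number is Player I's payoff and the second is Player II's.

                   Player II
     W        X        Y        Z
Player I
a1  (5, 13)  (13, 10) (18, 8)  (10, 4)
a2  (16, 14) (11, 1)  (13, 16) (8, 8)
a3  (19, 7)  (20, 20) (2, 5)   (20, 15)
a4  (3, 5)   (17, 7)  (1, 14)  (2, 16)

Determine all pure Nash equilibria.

Pure NE: (a3, X)

For each strategy profile, look for a profitable unilateral deviation.
(a1, W): Player I can switch to a2 (5 → 16). Not NE.
(a1, X): Player I can switch to a3 (13 → 20). Not NE.
(a1, Y): Player II can switch to W (8 → 13). Not NE.
(a1, Z): Player I can switch to a3 (10 → 20). Not NE.
(a2, W): Player I can switch to a3 (16 → 19). Not NE.
(a2, X): Player I can switch to a1 (11 → 13). Not NE.
(a3, X): Player I gets 20, best alternative 17; Player II gets 20, best alternative 15. No profitable deviation — NE.
(The remaining 9 profiles each have a profitable deviation by the same check.)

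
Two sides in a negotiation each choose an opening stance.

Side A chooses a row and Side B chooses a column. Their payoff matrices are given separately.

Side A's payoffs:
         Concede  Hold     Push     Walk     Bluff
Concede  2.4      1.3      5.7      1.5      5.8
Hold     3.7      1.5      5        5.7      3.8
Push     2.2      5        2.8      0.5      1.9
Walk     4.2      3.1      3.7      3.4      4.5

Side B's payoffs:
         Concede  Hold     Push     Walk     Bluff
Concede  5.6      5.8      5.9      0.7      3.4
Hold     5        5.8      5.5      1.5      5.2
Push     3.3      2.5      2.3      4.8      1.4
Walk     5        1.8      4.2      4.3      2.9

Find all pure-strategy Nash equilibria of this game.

Side A against Concede: payoffs 2.4, 3.7, 2.2, 4.2 → best response Walk.
Side A against Hold: payoffs 1.3, 1.5, 5, 3.1 → best response Push.
Side A against Push: payoffs 5.7, 5, 2.8, 3.7 → best response Concede.
Side A against Walk: payoffs 1.5, 5.7, 0.5, 3.4 → best response Hold.
Side A against Bluff: payoffs 5.8, 3.8, 1.9, 4.5 → best response Concede.
Side B against Concede: payoffs 5.6, 5.8, 5.9, 0.7, 3.4 → best response Push.
Side B against Hold: payoffs 5, 5.8, 5.5, 1.5, 5.2 → best response Hold.
Side B against Push: payoffs 3.3, 2.5, 2.3, 4.8, 1.4 → best response Walk.
Side B against Walk: payoffs 5, 1.8, 4.2, 4.3, 2.9 → best response Concede.
Mutual best responses: (Concede, Push); (Walk, Concede).

Pure-strategy Nash equilibria: (Concede, Push), (Walk, Concede)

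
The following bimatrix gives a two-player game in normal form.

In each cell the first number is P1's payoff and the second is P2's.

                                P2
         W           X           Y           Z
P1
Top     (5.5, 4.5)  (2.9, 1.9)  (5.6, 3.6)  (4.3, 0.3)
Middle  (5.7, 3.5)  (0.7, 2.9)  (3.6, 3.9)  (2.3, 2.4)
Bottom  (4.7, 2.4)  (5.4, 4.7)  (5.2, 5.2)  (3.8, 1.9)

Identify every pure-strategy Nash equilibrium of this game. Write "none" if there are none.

For each strategy profile, look for a profitable unilateral deviation.
(Top, W): P1 can switch to Middle (5.5 → 5.7). Not NE.
(Top, X): P1 can switch to Bottom (2.9 → 5.4). Not NE.
(Top, Y): P2 can switch to W (3.6 → 4.5). Not NE.
(Top, Z): P2 can switch to W (0.3 → 4.5). Not NE.
(Middle, W): P2 can switch to Y (3.5 → 3.9). Not NE.
(Middle, X): P1 can switch to Top (0.7 → 2.9). Not NE.
(Middle, Y): P1 can switch to Top (3.6 → 5.6). Not NE.
(Middle, Z): P1 can switch to Top (2.3 → 4.3). Not NE.
(Bottom, W): P1 can switch to Top (4.7 → 5.5). Not NE.
(Bottom, X): P2 can switch to Y (4.7 → 5.2). Not NE.
(Bottom, Y): P1 can switch to Top (5.2 → 5.6). Not NE.
(Bottom, Z): P1 can switch to Top (3.8 → 4.3). Not NE.

There is no pure-strategy Nash equilibrium.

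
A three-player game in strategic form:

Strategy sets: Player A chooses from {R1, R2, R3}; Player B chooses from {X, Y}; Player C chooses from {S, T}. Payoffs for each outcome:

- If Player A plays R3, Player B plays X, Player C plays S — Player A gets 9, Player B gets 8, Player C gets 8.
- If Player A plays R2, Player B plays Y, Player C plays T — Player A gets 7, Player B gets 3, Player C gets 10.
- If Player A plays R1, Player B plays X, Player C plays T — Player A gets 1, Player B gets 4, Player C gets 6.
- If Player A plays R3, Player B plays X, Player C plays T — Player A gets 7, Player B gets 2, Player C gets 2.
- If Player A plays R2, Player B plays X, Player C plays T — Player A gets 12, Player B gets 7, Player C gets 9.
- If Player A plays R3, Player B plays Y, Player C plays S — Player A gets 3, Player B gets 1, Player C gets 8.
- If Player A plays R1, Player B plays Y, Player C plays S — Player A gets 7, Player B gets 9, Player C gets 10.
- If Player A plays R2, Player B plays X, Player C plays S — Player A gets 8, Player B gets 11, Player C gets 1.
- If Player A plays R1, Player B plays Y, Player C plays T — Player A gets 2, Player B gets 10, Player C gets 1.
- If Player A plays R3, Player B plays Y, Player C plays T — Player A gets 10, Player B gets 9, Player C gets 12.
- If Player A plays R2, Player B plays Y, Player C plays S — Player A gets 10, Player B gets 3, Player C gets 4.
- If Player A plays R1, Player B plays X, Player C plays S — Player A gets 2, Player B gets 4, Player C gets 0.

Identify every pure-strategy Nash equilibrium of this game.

For each player, find the best response to each opponent profile; mutual best responses are the pure NE.
Player A against (X, S): payoffs 2, 8, 9 → best response R3.
Player A against (X, T): payoffs 1, 12, 7 → best response R2.
Player A against (Y, S): payoffs 7, 10, 3 → best response R2.
Player A against (Y, T): payoffs 2, 7, 10 → best response R3.
Player B against (R1, S): payoffs 4, 9 → best response Y.
Player B against (R1, T): payoffs 4, 10 → best response Y.
Player B against (R2, S): payoffs 11, 3 → best response X.
Player B against (R2, T): payoffs 7, 3 → best response X.
Player B against (R3, S): payoffs 8, 1 → best response X.
Player B against (R3, T): payoffs 2, 9 → best response Y.
Player C against (R1, X): payoffs 0, 6 → best response T.
Player C against (R1, Y): payoffs 10, 1 → best response S.
Player C against (R2, X): payoffs 1, 9 → best response T.
Player C against (R2, Y): payoffs 4, 10 → best response T.
Player C against (R3, X): payoffs 8, 2 → best response S.
Player C against (R3, Y): payoffs 8, 12 → best response T.
Mutual best responses: (R2, X, T); (R3, X, S); (R3, Y, T).

(R2, X, T), (R3, X, S), (R3, Y, T)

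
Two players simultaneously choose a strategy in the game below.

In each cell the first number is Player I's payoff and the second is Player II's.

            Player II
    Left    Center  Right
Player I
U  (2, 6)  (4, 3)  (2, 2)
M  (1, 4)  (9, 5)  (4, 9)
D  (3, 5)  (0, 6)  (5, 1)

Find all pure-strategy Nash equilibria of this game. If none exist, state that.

Check each profile: it is a Nash equilibrium iff no player can strictly gain by switching unilaterally.
(U, Left): Player I can switch to D (2 → 3). Not NE.
(U, Center): Player I can switch to M (4 → 9). Not NE.
(U, Right): Player I can switch to M (2 → 4). Not NE.
(M, Left): Player I can switch to U (1 → 2). Not NE.
(M, Center): Player II can switch to Right (5 → 9). Not NE.
(M, Right): Player I can switch to D (4 → 5). Not NE.
(D, Left): Player II can switch to Center (5 → 6). Not NE.
(D, Center): Player I can switch to U (0 → 4). Not NE.
(D, Right): Player II can switch to Left (1 → 5). Not NE.

There is no pure-strategy Nash equilibrium.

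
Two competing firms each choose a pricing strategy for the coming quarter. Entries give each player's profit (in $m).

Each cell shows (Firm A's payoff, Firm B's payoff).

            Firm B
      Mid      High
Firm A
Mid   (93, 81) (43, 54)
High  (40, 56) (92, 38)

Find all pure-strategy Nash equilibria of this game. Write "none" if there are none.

Firm A against Mid: payoffs 93, 40 → best response Mid.
Firm A against High: payoffs 43, 92 → best response High.
Firm B against Mid: payoffs 81, 54 → best response Mid.
Firm B against High: payoffs 56, 38 → best response Mid.
Mutual best responses: (Mid, Mid).

The unique pure-strategy Nash equilibrium is (Mid, Mid).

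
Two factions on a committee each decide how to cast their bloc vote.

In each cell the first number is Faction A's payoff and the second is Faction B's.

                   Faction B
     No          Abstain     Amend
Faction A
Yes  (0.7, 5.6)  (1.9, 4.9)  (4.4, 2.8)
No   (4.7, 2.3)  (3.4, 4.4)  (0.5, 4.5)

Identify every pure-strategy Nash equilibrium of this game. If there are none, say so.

none

Faction A against No: payoffs 0.7, 4.7 → best response No.
Faction A against Abstain: payoffs 1.9, 3.4 → best response No.
Faction A against Amend: payoffs 4.4, 0.5 → best response Yes.
Faction B against Yes: payoffs 5.6, 4.9, 2.8 → best response No.
Faction B against No: payoffs 2.3, 4.4, 4.5 → best response Amend.
No profile is a mutual best response for all players.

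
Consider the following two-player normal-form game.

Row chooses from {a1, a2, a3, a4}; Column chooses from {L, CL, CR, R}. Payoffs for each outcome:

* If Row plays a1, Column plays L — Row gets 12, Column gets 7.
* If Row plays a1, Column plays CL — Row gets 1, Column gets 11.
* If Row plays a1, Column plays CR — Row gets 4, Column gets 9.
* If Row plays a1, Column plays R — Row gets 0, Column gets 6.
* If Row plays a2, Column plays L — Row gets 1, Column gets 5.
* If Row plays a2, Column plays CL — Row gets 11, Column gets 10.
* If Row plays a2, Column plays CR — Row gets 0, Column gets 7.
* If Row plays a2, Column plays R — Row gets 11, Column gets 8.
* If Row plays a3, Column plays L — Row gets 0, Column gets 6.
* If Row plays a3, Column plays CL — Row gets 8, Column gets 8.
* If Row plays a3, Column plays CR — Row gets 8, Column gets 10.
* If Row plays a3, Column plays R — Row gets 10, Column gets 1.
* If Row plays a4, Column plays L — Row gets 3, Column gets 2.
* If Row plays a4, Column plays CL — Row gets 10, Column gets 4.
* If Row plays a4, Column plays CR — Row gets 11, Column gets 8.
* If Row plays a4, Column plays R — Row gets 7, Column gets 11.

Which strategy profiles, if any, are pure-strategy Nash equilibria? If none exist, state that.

(a2, CL)

(a1, L): Column can switch to CL (7 → 11). Not NE.
(a1, CL): Row can switch to a2 (1 → 11). Not NE.
(a1, CR): Row can switch to a3 (4 → 8). Not NE.
(a1, R): Row can switch to a2 (0 → 11). Not NE.
(a2, L): Row can switch to a1 (1 → 12). Not NE.
(a2, CL): Row gets 11, best alternative 10; Column gets 10, best alternative 8. No profitable deviation — NE.
(a2, CR): Row can switch to a1 (0 → 4). Not NE.
(The remaining 9 profiles each have a profitable deviation by the same check.)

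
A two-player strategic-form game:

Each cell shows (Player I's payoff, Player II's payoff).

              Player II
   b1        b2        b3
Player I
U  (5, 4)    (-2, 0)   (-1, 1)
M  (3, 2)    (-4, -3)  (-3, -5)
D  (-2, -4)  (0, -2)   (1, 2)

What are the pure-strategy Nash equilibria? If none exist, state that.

The pure Nash equilibria are (U, b1), (D, b3).

For each strategy profile, look for a profitable unilateral deviation.
(U, b1): Player I gets 5, best alternative 3; Player II gets 4, best alternative 1. No profitable deviation — NE.
(U, b2): Player I can switch to D (-2 → 0). Not NE.
(U, b3): Player I can switch to D (-1 → 1). Not NE.
(M, b1): Player I can switch to U (3 → 5). Not NE.
(M, b2): Player I can switch to U (-4 → -2). Not NE.
(M, b3): Player I can switch to U (-3 → -1). Not NE.
(D, b1): Player I can switch to U (-2 → 5). Not NE.
(D, b3): Player I gets 1, best alternative -1; Player II gets 2, best alternative -2. No profitable deviation — NE.
(The remaining 1 profile has a profitable deviation by the same check.)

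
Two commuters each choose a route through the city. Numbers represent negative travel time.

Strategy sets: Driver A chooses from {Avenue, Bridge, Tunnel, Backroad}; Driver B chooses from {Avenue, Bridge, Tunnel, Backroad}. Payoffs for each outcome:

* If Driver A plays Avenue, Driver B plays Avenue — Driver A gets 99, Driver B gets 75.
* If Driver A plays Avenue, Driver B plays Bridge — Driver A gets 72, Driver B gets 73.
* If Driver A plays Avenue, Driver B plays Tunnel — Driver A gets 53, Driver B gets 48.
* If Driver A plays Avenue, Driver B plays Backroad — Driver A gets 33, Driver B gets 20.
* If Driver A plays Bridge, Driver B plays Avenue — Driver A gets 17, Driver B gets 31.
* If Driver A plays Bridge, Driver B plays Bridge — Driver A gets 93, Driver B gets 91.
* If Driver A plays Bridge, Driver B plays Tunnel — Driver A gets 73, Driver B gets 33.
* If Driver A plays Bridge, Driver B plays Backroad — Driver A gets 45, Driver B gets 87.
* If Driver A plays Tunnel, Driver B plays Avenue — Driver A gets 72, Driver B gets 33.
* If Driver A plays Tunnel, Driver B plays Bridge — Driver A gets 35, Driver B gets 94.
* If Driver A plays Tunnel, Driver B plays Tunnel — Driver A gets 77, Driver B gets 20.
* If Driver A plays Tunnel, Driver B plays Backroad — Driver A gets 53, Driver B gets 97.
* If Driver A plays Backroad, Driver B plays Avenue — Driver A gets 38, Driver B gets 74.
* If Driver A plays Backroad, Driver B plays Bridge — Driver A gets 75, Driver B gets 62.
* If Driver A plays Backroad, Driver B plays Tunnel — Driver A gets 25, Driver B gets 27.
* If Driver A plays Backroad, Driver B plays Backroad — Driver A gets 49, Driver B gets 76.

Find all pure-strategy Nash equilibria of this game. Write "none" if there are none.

For each player, find the best response to each opponent profile; mutual best responses are the pure NE.
Driver A against Avenue: payoffs 99, 17, 72, 38 → best response Avenue.
Driver A against Bridge: payoffs 72, 93, 35, 75 → best response Bridge.
Driver A against Tunnel: payoffs 53, 73, 77, 25 → best response Tunnel.
Driver A against Backroad: payoffs 33, 45, 53, 49 → best response Tunnel.
Driver B against Avenue: payoffs 75, 73, 48, 20 → best response Avenue.
Driver B against Bridge: payoffs 31, 91, 33, 87 → best response Bridge.
Driver B against Tunnel: payoffs 33, 94, 20, 97 → best response Backroad.
Driver B against Backroad: payoffs 74, 62, 27, 76 → best response Backroad.
Mutual best responses: (Avenue, Avenue); (Bridge, Bridge); (Tunnel, Backroad).

(Avenue, Avenue), (Bridge, Bridge), (Tunnel, Backroad)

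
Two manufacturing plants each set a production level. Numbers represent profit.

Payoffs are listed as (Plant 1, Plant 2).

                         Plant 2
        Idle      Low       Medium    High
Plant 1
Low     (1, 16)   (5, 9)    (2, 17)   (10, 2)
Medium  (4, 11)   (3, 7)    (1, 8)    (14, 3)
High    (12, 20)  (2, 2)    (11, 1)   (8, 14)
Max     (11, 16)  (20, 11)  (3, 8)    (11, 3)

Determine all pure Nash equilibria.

Plant 1 against Idle: payoffs 1, 4, 12, 11 → best response High.
Plant 1 against Low: payoffs 5, 3, 2, 20 → best response Max.
Plant 1 against Medium: payoffs 2, 1, 11, 3 → best response High.
Plant 1 against High: payoffs 10, 14, 8, 11 → best response Medium.
Plant 2 against Low: payoffs 16, 9, 17, 2 → best response Medium.
Plant 2 against Medium: payoffs 11, 7, 8, 3 → best response Idle.
Plant 2 against High: payoffs 20, 2, 1, 14 → best response Idle.
Plant 2 against Max: payoffs 16, 11, 8, 3 → best response Idle.
Mutual best responses: (High, Idle).

The unique pure-strategy Nash equilibrium is (High, Idle).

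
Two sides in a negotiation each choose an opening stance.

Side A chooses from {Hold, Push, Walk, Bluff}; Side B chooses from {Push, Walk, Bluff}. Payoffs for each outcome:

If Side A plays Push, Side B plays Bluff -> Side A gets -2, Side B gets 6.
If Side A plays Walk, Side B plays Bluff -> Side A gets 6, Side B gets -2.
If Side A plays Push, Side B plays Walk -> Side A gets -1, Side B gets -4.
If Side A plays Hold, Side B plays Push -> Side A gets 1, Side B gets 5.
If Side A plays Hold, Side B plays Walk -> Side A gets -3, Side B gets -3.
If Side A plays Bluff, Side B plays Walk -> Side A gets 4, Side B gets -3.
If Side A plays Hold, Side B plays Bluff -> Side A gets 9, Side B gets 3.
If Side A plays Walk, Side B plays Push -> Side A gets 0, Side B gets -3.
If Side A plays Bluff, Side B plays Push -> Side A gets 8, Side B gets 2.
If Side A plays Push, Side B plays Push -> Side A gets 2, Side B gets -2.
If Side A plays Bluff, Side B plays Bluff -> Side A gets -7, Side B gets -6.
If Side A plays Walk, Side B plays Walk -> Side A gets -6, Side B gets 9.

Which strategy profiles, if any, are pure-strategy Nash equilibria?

(Bluff, Push)

(Hold, Push): Side A can switch to Push (1 → 2). Not NE.
(Hold, Walk): Side A can switch to Push (-3 → -1). Not NE.
(Hold, Bluff): Side B can switch to Push (3 → 5). Not NE.
(Push, Push): Side A can switch to Bluff (2 → 8). Not NE.
(Push, Walk): Side A can switch to Bluff (-1 → 4). Not NE.
(Push, Bluff): Side A can switch to Hold (-2 → 9). Not NE.
(Walk, Push): Side A can switch to Hold (0 → 1). Not NE.
(Walk, Walk): Side A can switch to Hold (-6 → -3). Not NE.
(Bluff, Push): Side A gets 8, best alternative 2; Side B gets 2, best alternative -3. No profitable deviation — NE.
(The remaining 3 profiles each have a profitable deviation by the same check.)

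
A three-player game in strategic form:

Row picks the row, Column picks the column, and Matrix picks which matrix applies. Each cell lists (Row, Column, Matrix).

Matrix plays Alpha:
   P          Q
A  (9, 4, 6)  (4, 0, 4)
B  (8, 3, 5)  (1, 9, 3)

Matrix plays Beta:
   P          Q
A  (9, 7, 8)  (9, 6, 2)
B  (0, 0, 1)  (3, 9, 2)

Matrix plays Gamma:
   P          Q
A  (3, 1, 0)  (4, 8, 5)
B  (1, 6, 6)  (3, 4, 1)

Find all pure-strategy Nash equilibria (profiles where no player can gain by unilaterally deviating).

(A, P, Alpha): Matrix can switch to Beta (6 → 8). Not NE.
(A, P, Beta): Row gets 9, best alternative 0; Column gets 7, best alternative 6; Matrix gets 8, best alternative 6. No profitable deviation — NE.
(A, P, Gamma): Column can switch to Q (1 → 8). Not NE.
(A, Q, Alpha): Column can switch to P (0 → 4). Not NE.
(A, Q, Beta): Column can switch to P (6 → 7). Not NE.
(A, Q, Gamma): Row gets 4, best alternative 3; Column gets 8, best alternative 1; Matrix gets 5, best alternative 4. No profitable deviation — NE.
(B, P, Alpha): Row can switch to A (8 → 9). Not NE.
(B, P, Beta): Row can switch to A (0 → 9). Not NE.
(The remaining 4 profiles each have a profitable deviation by the same check.)

(A, P, Beta); (A, Q, Gamma)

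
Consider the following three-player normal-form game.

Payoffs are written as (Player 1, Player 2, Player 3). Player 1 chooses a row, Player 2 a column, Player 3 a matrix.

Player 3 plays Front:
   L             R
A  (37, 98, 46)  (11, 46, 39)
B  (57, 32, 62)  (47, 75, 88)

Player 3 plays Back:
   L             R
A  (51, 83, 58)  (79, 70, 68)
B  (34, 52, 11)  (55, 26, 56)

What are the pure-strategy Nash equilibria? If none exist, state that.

(A, L, Back), (B, R, Front)

(A, L, Front): Player 1 can switch to B (37 → 57). Not NE.
(A, L, Back): Player 1 gets 51, best alternative 34; Player 2 gets 83, best alternative 70; Player 3 gets 58, best alternative 46. No profitable deviation — NE.
(A, R, Front): Player 1 can switch to B (11 → 47). Not NE.
(A, R, Back): Player 2 can switch to L (70 → 83). Not NE.
(B, L, Front): Player 2 can switch to R (32 → 75). Not NE.
(B, L, Back): Player 1 can switch to A (34 → 51). Not NE.
(B, R, Front): Player 1 gets 47, best alternative 11; Player 2 gets 75, best alternative 32; Player 3 gets 88, best alternative 56. No profitable deviation — NE.
(B, R, Back): Player 1 can switch to A (55 → 79). Not NE.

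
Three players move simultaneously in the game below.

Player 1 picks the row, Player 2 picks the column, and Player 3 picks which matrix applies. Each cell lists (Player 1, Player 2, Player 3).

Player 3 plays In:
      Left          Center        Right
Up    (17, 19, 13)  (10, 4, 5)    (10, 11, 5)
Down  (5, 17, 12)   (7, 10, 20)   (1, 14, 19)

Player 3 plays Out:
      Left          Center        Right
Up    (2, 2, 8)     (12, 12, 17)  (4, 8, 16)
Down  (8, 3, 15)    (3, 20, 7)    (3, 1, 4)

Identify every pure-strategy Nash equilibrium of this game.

Pure-strategy Nash equilibria: (Up, Left, In), (Up, Center, Out)

For each strategy profile, look for a profitable unilateral deviation.
(Up, Left, In): Player 1 gets 17, best alternative 5; Player 2 gets 19, best alternative 11; Player 3 gets 13, best alternative 8. No profitable deviation — NE.
(Up, Left, Out): Player 1 can switch to Down (2 → 8). Not NE.
(Up, Center, In): Player 2 can switch to Left (4 → 19). Not NE.
(Up, Center, Out): Player 1 gets 12, best alternative 3; Player 2 gets 12, best alternative 8; Player 3 gets 17, best alternative 5. No profitable deviation — NE.
(Up, Right, In): Player 2 can switch to Left (11 → 19). Not NE.
(Up, Right, Out): Player 2 can switch to Center (8 → 12). Not NE.
(Down, Left, In): Player 1 can switch to Up (5 → 17). Not NE.
(Down, Left, Out): Player 2 can switch to Center (3 → 20). Not NE.
(Down, Center, In): Player 1 can switch to Up (7 → 10). Not NE.
(Down, Center, Out): Player 1 can switch to Up (3 → 12). Not NE.
(The remaining 2 profiles each have a profitable deviation by the same check.)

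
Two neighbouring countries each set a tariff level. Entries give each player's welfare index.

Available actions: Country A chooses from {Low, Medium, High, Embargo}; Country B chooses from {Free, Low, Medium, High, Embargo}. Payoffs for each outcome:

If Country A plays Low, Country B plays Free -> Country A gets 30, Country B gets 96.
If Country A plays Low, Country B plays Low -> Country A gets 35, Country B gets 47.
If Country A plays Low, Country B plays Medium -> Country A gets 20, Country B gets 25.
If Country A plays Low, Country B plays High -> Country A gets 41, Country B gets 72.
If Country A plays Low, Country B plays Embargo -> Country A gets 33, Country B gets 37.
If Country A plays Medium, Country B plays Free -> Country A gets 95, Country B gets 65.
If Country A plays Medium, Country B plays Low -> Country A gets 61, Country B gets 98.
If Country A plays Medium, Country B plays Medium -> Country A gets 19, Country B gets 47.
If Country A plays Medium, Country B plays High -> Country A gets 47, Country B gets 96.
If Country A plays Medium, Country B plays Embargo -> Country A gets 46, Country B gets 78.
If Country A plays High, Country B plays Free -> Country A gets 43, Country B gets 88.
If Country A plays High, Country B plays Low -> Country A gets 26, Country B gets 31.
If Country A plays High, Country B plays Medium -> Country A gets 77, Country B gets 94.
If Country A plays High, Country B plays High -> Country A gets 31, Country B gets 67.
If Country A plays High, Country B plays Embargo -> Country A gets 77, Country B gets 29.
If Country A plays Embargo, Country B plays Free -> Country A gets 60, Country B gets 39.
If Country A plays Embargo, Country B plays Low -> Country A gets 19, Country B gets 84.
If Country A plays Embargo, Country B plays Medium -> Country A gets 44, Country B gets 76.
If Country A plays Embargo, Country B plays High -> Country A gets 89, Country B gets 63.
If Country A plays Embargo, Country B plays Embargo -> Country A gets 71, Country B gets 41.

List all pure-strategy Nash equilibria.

The pure Nash equilibria are (Medium, Low), (High, Medium).

Country A against Free: payoffs 30, 95, 43, 60 → best response Medium.
Country A against Low: payoffs 35, 61, 26, 19 → best response Medium.
Country A against Medium: payoffs 20, 19, 77, 44 → best response High.
Country A against High: payoffs 41, 47, 31, 89 → best response Embargo.
Country A against Embargo: payoffs 33, 46, 77, 71 → best response High.
Country B against Low: payoffs 96, 47, 25, 72, 37 → best response Free.
Country B against Medium: payoffs 65, 98, 47, 96, 78 → best response Low.
Country B against High: payoffs 88, 31, 94, 67, 29 → best response Medium.
Country B against Embargo: payoffs 39, 84, 76, 63, 41 → best response Low.
Mutual best responses: (Medium, Low); (High, Medium).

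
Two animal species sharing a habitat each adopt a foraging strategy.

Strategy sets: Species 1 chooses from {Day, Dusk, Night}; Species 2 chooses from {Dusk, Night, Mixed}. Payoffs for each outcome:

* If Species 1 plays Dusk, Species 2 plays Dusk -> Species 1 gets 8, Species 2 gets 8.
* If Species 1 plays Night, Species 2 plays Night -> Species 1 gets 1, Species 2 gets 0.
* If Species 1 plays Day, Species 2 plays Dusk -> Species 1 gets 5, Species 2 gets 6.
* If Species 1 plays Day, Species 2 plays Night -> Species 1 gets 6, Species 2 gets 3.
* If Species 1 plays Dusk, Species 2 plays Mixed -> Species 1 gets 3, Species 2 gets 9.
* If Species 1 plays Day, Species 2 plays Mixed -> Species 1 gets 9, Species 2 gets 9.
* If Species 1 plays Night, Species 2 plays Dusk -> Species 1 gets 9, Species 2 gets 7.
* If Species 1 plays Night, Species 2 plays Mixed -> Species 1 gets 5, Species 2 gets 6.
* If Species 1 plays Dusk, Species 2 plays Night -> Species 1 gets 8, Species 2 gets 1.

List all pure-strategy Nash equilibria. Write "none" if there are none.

(Day, Mixed) and (Night, Dusk)

(Day, Dusk): Species 1 can switch to Dusk (5 → 8). Not NE.
(Day, Night): Species 1 can switch to Dusk (6 → 8). Not NE.
(Day, Mixed): Species 1 gets 9, best alternative 5; Species 2 gets 9, best alternative 6. No profitable deviation — NE.
(Dusk, Dusk): Species 1 can switch to Night (8 → 9). Not NE.
(Dusk, Night): Species 2 can switch to Dusk (1 → 8). Not NE.
(Dusk, Mixed): Species 1 can switch to Day (3 → 9). Not NE.
(Night, Dusk): Species 1 gets 9, best alternative 8; Species 2 gets 7, best alternative 6. No profitable deviation — NE.
(Night, Night): Species 1 can switch to Day (1 → 6). Not NE.
(Night, Mixed): Species 1 can switch to Day (5 → 9). Not NE.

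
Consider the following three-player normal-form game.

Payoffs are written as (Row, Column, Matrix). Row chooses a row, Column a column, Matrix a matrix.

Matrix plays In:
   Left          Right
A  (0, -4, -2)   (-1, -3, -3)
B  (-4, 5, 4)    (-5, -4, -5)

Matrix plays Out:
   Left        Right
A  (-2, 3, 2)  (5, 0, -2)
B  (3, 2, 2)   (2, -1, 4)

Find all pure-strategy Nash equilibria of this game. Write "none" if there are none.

(A, Left, In): Column can switch to Right (-4 → -3). Not NE.
(A, Left, Out): Row can switch to B (-2 → 3). Not NE.
(A, Right, In): Matrix can switch to Out (-3 → -2). Not NE.
(A, Right, Out): Column can switch to Left (0 → 3). Not NE.
(B, Left, In): Row can switch to A (-4 → 0). Not NE.
(B, Left, Out): Matrix can switch to In (2 → 4). Not NE.
(B, Right, In): Row can switch to A (-5 → -1). Not NE.
(B, Right, Out): Row can switch to A (2 → 5). Not NE.

none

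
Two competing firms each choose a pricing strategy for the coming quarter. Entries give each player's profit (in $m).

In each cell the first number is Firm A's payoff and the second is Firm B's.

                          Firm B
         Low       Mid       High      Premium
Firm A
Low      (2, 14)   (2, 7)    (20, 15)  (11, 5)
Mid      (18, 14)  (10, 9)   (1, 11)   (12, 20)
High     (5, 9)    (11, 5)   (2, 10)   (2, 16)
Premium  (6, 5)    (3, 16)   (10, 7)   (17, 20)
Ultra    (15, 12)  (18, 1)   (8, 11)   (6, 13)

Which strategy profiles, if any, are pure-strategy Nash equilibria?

Pure-strategy Nash equilibria: (Low, High); (Premium, Premium)

Firm A against Low: payoffs 2, 18, 5, 6, 15 → best response Mid.
Firm A against Mid: payoffs 2, 10, 11, 3, 18 → best response Ultra.
Firm A against High: payoffs 20, 1, 2, 10, 8 → best response Low.
Firm A against Premium: payoffs 11, 12, 2, 17, 6 → best response Premium.
Firm B against Low: payoffs 14, 7, 15, 5 → best response High.
Firm B against Mid: payoffs 14, 9, 11, 20 → best response Premium.
Firm B against High: payoffs 9, 5, 10, 16 → best response Premium.
Firm B against Premium: payoffs 5, 16, 7, 20 → best response Premium.
Firm B against Ultra: payoffs 12, 1, 11, 13 → best response Premium.
Mutual best responses: (Low, High); (Premium, Premium).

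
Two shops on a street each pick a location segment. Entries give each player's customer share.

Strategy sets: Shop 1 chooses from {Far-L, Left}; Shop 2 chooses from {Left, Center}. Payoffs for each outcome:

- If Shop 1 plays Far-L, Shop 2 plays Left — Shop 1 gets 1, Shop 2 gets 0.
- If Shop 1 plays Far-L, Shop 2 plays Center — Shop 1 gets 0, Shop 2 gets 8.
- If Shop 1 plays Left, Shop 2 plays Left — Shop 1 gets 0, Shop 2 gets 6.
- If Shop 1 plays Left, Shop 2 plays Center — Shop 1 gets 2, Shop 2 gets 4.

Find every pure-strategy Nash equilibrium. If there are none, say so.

Shop 1 against Left: payoffs 1, 0 → best response Far-L.
Shop 1 against Center: payoffs 0, 2 → best response Left.
Shop 2 against Far-L: payoffs 0, 8 → best response Center.
Shop 2 against Left: payoffs 6, 4 → best response Left.
No profile is a mutual best response for all players.

No pure-strategy Nash equilibrium.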